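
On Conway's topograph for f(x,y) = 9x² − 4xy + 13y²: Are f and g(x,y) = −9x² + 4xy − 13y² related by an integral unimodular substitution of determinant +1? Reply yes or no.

D₁ = -452, D₂ = -452
f: reduced (well bottom): (9,-4,13) with a≤c, −a<b≤a
g is negative-definite; reduce −g:
−g: reduced (well bottom): (9,-4,13) with a≤c, −a<b≤a
flip sign back: reduced form of g is (-9,4,-13)
reduced forms (9, -4, 13) vs (-9, 4, -13) ⇒ inequivalent

no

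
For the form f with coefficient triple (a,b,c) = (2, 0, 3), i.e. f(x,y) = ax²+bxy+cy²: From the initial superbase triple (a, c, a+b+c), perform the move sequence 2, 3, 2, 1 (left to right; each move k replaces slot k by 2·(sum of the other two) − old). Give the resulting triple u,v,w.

start (2,3,5) = (f(1,0),f(0,1),f(1,1))
replace slot 2: 2·(2+5) − 3 = 11 → (2,11,5)
replace slot 3: 2·(2+11) − 5 = 21 → (2,11,21)
replace slot 2: 2·(2+21) − 11 = 35 → (2,35,21)
replace slot 1: 2·(35+21) − 2 = 110 → (110,35,21)

110,35,21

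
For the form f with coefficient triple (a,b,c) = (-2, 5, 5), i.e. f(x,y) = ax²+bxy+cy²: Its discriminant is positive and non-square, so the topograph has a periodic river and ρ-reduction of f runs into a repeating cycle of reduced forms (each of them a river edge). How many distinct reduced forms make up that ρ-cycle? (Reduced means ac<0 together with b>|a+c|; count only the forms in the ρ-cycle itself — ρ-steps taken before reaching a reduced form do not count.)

D = 65, ⌊√D⌋ = 8
river: ρ → (5,5,-2)
river: ρ → (-2,7,2)
river: ρ → (2,5,-5)
river: ρ → (-5,5,2)
river: ρ → (2,7,-2)
river: ρ → (-2,5,5)
ρ-cycle length = 6 (tail of 0 descent steps not counted)

6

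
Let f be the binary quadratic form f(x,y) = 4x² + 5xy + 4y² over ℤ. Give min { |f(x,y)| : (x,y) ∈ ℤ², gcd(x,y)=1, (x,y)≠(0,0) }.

translate: b→-3 (≡5 mod 8), so (4,5,4)→(4,-3,3)
flip: (4,-3,3)→(3,3,4)
reduced (well bottom): (3,3,4) with a≤c, −a<b≤a
well minimum = a = 3

3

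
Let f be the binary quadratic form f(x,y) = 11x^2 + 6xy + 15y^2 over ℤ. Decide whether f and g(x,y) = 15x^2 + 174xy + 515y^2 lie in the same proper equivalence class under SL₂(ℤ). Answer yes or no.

D₁ = -624, D₂ = -624
f: reduced (well bottom): (11,6,15) with a≤c, −a<b≤a
g: translate: b→-6 (≡174 mod 30), so (15,174,515)→(15,-6,11)
g: flip: (15,-6,11)→(11,6,15)
g: reduced (well bottom): (11,6,15) with a≤c, −a<b≤a
reduced forms (11, 6, 15) vs (11, 6, 15) ⇒ equivalent

yes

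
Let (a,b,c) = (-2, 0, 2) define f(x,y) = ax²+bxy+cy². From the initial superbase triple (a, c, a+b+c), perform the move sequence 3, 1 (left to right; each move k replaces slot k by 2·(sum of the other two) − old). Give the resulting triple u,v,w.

start (-2,2,0) = (f(1,0),f(0,1),f(1,1))
replace slot 3: 2·((-2)+2) − 0 = 0 → (-2,2,0)
replace slot 1: 2·(2+0) − (-2) = 6 → (6,2,0)

6,2,0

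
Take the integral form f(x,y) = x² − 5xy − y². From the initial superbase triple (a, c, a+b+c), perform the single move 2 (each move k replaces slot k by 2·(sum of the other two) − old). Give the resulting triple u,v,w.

start (1,-1,-5) = (f(1,0),f(0,1),f(1,1))
replace slot 2: 2·(1+(-5)) − (-1) = -7 → (1,-7,-5)

1,-7,-5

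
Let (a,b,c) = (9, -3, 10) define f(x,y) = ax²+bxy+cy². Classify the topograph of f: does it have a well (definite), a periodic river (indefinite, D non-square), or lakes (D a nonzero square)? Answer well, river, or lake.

D = b²−4ac = (-3)² − 4·9·10 = -351
D < 0 ⇒ definite ⇒ every region one sign ⇒ single well

well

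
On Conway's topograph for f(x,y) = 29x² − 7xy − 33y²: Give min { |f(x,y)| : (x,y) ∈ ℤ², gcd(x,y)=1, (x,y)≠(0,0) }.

descent: ρ → (-33,7,29)  [lands on river]
river: ρ → (29,51,-11)
river: ρ → (-11,59,9)
river: ρ → (9,49,-41)
river: ρ → (-41,33,17)
river: ρ → (17,35,-39)
river: ρ → (-39,43,13)
river: ρ → (13,61,-3)
river: ρ → (-3,59,33)
river: ρ → (33,7,-29)
river: ρ → (-29,51,11)
river: ρ → (11,59,-9)
river: ρ → (-9,49,41)
river: ρ → (41,33,-17)
river: ρ → (-17,35,39)
river: ρ → (39,43,-13)
river: ρ → (-13,61,3)
river: ρ → (3,59,-33)
closes: descent 1, river 18
min |a| on river = 3

3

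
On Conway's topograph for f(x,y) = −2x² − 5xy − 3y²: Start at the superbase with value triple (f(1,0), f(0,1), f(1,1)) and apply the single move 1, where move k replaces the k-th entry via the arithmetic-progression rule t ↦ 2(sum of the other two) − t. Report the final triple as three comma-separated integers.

start (-2,-3,-10) = (f(1,0),f(0,1),f(1,1))
replace slot 1: 2·((-3)+(-10)) − (-2) = -24 → (-24,-3,-10)

-24,-3,-10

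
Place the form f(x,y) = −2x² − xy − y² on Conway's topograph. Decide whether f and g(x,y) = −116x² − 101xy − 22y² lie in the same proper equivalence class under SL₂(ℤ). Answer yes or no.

D₁ = -7, D₂ = -7
f is negative-definite; reduce −f:
−f: flip: (2,1,1)→(1,-1,2)
−f: translate: b→1 (≡-1 mod 2), so (1,-1,2)→(1,1,2)
−f: reduced (well bottom): (1,1,2) with a≤c, −a<b≤a
flip sign back: reduced form of f is (-1,-1,-2)
g is negative-definite; reduce −g:
−g: flip: (116,101,22)→(22,-101,116)
−g: translate: b→-13 (≡-101 mod 44), so (22,-101,116)→(22,-13,2)
−g: flip: (22,-13,2)→(2,13,22)
−g: translate: b→1 (≡13 mod 4), so (2,13,22)→(2,1,1)
−g: flip: (2,1,1)→(1,-1,2)
−g: translate: b→1 (≡-1 mod 2), so (1,-1,2)→(1,1,2)
−g: reduced (well bottom): (1,1,2) with a≤c, −a<b≤a
flip sign back: reduced form of g is (-1,-1,-2)
reduced forms (-1, -1, -2) vs (-1, -1, -2) ⇒ equivalent

yes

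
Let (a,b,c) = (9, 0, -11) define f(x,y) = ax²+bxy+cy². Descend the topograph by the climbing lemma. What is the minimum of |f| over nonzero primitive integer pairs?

descent: ρ → (-11,0,9)
descent: ρ → (9,18,-2)  [lands on river]
river: ρ → (-2,18,9)
closes: descent 2, river 2
min |a| on river = 2

2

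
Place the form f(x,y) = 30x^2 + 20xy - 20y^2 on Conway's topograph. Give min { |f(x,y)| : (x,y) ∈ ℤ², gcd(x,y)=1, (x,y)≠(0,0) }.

river: ρ → (-20,20,30)
river: ρ → (30,40,-10)
river: ρ → (-10,40,30)
river: ρ → (30,20,-20)
closes: descent 0, river 4
min |a| on river = 10

10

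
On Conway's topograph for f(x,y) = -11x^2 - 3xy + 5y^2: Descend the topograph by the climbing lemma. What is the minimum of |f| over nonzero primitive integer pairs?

descent: ρ → (5,13,-3)  [lands on river]
river: ρ → (-3,11,9)
river: ρ → (9,7,-5)
river: ρ → (-5,13,3)
river: ρ → (3,11,-9)
river: ρ → (-9,7,5)
closes: descent 1, river 6
min |a| on river = 3

3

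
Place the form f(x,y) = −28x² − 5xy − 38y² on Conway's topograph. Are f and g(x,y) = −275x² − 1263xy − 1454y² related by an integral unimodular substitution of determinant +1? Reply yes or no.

D₁ = -4231, D₂ = -4231
f is negative-definite; reduce −f:
−f: reduced (well bottom): (28,5,38) with a≤c, −a<b≤a
flip sign back: reduced form of f is (-28,-5,-38)
g is negative-definite; reduce −g:
−g: translate: b→163 (≡1263 mod 550), so (275,1263,1454)→(275,163,28)
−g: flip: (275,163,28)→(28,-163,275)
−g: translate: b→5 (≡-163 mod 56), so (28,-163,275)→(28,5,38)
−g: reduced (well bottom): (28,5,38) with a≤c, −a<b≤a
flip sign back: reduced form of g is (-28,-5,-38)
reduced forms (-28, -5, -38) vs (-28, -5, -38) ⇒ equivalent

yes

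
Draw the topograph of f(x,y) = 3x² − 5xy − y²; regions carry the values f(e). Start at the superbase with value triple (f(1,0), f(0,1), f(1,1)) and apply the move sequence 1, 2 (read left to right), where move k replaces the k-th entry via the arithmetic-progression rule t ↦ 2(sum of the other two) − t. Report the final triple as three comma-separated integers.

start (3,-1,-3) = (f(1,0),f(0,1),f(1,1))
replace slot 1: 2·((-1)+(-3)) − 3 = -11 → (-11,-1,-3)
replace slot 2: 2·((-11)+(-3)) − (-1) = -27 → (-11,-27,-3)

-11,-27,-3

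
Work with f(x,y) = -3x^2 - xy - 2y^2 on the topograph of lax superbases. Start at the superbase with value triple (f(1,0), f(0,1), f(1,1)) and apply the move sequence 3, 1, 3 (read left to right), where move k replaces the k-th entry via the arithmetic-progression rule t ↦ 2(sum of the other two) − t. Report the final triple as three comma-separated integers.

start (-3,-2,-6) = (f(1,0),f(0,1),f(1,1))
replace slot 3: 2·((-3)+(-2)) − (-6) = -4 → (-3,-2,-4)
replace slot 1: 2·((-2)+(-4)) − (-3) = -9 → (-9,-2,-4)
replace slot 3: 2·((-9)+(-2)) − (-4) = -18 → (-9,-2,-18)

-9,-2,-18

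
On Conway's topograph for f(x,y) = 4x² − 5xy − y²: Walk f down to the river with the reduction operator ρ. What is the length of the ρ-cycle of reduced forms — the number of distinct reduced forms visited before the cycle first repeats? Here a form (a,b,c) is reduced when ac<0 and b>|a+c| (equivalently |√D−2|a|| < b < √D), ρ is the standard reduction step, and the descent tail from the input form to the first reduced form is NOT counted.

D = 41, ⌊√D⌋ = 6
descent: ρ → (-1,5,4)  [lands on river]
river: ρ → (4,3,-2)
river: ρ → (-2,5,2)
river: ρ → (2,3,-4)
river: ρ → (-4,5,1)
river: ρ → (1,5,-4)
river: ρ → (-4,3,2)
river: ρ → (2,5,-2)
river: ρ → (-2,3,4)
river: ρ → (4,5,-1)
ρ-cycle length = 10 (tail of 1 descent step not counted)

10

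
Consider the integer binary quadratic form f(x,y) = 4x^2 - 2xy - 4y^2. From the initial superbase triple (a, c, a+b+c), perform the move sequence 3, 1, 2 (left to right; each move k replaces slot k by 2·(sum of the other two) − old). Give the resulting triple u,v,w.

start (4,-4,-2) = (f(1,0),f(0,1),f(1,1))
replace slot 3: 2·(4+(-4)) − (-2) = 2 → (4,-4,2)
replace slot 1: 2·((-4)+2) − 4 = -8 → (-8,-4,2)
replace slot 2: 2·((-8)+2) − (-4) = -8 → (-8,-8,2)

-8,-8,2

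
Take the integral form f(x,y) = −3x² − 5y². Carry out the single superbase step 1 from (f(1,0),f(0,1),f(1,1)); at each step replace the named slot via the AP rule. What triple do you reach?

start (-3,-5,-8) = (f(1,0),f(0,1),f(1,1))
replace slot 1: 2·((-5)+(-8)) − (-3) = -23 → (-23,-5,-8)

-23,-5,-8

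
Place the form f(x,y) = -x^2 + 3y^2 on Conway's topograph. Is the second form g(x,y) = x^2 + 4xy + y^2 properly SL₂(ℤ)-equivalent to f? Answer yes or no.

D₁ = 12, D₂ = 12
river cycle of f (length 2): (-1, 2, 2), (2, 2, -1)
river cycle of g (length 2): (1, 2, -2), (-2, 2, 1)
cycles differ ⇒ inequivalent

no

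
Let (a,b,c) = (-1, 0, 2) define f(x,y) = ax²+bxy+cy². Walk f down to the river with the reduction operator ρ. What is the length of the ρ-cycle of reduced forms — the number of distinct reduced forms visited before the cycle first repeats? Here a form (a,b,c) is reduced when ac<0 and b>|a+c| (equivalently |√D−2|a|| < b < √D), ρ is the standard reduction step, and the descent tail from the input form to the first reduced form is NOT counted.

D = 8, ⌊√D⌋ = 2
descent: ρ → (2,0,-1)
descent: ρ → (-1,2,1)  [lands on river]
river: ρ → (1,2,-1)
ρ-cycle length = 2 (tail of 2 descent steps not counted)

2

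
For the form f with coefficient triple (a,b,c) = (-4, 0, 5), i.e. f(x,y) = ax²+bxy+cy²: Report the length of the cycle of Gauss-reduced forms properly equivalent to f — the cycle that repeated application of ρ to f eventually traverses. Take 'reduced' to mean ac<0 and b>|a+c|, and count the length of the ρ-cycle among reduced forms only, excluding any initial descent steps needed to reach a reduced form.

D = 80, ⌊√D⌋ = 8
descent: ρ → (5,0,-4)
descent: ρ → (-4,8,1)  [lands on river]
river: ρ → (1,8,-4)
ρ-cycle length = 2 (tail of 2 descent steps not counted)

2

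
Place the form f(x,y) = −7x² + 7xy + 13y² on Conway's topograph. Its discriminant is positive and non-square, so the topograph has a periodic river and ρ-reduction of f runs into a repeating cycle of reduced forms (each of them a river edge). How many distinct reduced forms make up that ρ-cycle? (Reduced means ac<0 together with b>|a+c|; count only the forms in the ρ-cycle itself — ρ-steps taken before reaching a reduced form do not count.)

D = 413, ⌊√D⌋ = 20
river: ρ → (13,19,-1)
river: ρ → (-1,19,13)
river: ρ → (13,7,-7)
river: ρ → (-7,7,13)
ρ-cycle length = 4 (tail of 0 descent steps not counted)

4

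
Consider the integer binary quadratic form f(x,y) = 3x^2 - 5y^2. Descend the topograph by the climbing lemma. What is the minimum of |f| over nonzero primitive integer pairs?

descent: ρ → (-5,0,3)
descent: ρ → (3,6,-2)  [lands on river]
river: ρ → (-2,6,3)
closes: descent 2, river 2
min |a| on river = 2

2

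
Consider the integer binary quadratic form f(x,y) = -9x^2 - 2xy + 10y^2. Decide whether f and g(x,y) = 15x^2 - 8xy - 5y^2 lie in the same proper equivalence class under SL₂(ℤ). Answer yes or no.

D₁ = 364, D₂ = 364
river cycle of f (length 8): (10, 2, -9), (-9, 16, 3), (3, 14, -14), (-14, 14, 3), (3, 16, -9), (-9, 2, 10), (10, 18, -1), (-1, 18, 10)
river cycle of g (length 8): (-5, 18, 2), (2, 18, -5), (-5, 12, 11), (11, 10, -6), (-6, 14, 7), (7, 14, -6), (-6, 10, 11), (11, 12, -5)
cycles differ ⇒ inequivalent

no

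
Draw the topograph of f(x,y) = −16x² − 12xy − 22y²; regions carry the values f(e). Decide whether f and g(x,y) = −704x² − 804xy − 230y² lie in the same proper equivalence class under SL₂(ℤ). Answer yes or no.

D₁ = -1264, D₂ = -1264
f is negative-definite; reduce −f:
−f: reduced (well bottom): (16,12,22) with a≤c, −a<b≤a
flip sign back: reduced form of f is (-16,-12,-22)
g is negative-definite; reduce −g:
−g: translate: b→-604 (≡804 mod 1408), so (704,804,230)→(704,-604,130)
−g: flip: (704,-604,130)→(130,604,704)
−g: translate: b→84 (≡604 mod 260), so (130,604,704)→(130,84,16)
−g: flip: (130,84,16)→(16,-84,130)
−g: translate: b→12 (≡-84 mod 32), so (16,-84,130)→(16,12,22)
−g: reduced (well bottom): (16,12,22) with a≤c, −a<b≤a
flip sign back: reduced form of g is (-16,-12,-22)
reduced forms (-16, -12, -22) vs (-16, -12, -22) ⇒ equivalent

yes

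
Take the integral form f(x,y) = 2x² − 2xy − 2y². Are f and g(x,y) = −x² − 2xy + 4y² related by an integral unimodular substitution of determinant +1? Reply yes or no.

D₁ = 20, D₂ = 20
river cycle of f (length 2): (-2, 2, 2), (2, 2, -2)
river cycle of g (length 2): (-1, 4, 1), (1, 4, -1)
cycles differ ⇒ inequivalent

no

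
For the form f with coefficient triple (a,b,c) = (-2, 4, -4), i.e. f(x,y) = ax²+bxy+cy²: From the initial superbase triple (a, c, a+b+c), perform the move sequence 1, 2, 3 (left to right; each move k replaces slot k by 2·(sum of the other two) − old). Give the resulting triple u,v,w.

start (-2,-4,-2) = (f(1,0),f(0,1),f(1,1))
replace slot 1: 2·((-4)+(-2)) − (-2) = -10 → (-10,-4,-2)
replace slot 2: 2·((-10)+(-2)) − (-4) = -20 → (-10,-20,-2)
replace slot 3: 2·((-10)+(-20)) − (-2) = -58 → (-10,-20,-58)

-10,-20,-58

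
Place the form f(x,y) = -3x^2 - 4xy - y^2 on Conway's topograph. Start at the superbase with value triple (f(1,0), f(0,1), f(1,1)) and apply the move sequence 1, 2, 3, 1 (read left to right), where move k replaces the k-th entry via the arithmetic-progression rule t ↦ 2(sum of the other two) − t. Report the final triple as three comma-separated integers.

start (-3,-1,-8) = (f(1,0),f(0,1),f(1,1))
replace slot 1: 2·((-1)+(-8)) − (-3) = -15 → (-15,-1,-8)
replace slot 2: 2·((-15)+(-8)) − (-1) = -45 → (-15,-45,-8)
replace slot 3: 2·((-15)+(-45)) − (-8) = -112 → (-15,-45,-112)
replace slot 1: 2·((-45)+(-112)) − (-15) = -299 → (-299,-45,-112)

-299,-45,-112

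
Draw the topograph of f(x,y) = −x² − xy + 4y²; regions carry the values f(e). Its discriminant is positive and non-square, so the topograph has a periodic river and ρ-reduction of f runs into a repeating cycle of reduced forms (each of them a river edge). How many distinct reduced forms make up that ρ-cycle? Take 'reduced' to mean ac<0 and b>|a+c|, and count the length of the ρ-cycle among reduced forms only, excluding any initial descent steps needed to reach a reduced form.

D = 17, ⌊√D⌋ = 4
descent: ρ → (4,1,-1)
descent: ρ → (-1,3,2)  [lands on river]
river: ρ → (2,1,-2)
river: ρ → (-2,3,1)
river: ρ → (1,3,-2)
river: ρ → (-2,1,2)
river: ρ → (2,3,-1)
ρ-cycle length = 6 (tail of 2 descent steps not counted)

6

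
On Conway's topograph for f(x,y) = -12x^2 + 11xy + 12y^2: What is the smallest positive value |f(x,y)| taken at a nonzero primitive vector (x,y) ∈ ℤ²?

river: ρ → (12,13,-11)
river: ρ → (-11,9,14)
river: ρ → (14,19,-6)
river: ρ → (-6,17,17)
river: ρ → (17,17,-6)
river: ρ → (-6,19,14)
river: ρ → (14,9,-11)
river: ρ → (-11,13,12)
river: ρ → (12,11,-12)
river: ρ → (-12,13,11)
river: ρ → (11,9,-14)
river: ρ → (-14,19,6)
river: ρ → (6,17,-17)
river: ρ → (-17,17,6)
river: ρ → (6,19,-14)
river: ρ → (-14,9,11)
river: ρ → (11,13,-12)
river: ρ → (-12,11,12)
closes: descent 0, river 18
min |a| on river = 6

6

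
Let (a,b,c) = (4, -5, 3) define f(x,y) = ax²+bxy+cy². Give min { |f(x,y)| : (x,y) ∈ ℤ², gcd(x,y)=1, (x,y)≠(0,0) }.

translate: b→3 (≡-5 mod 8), so (4,-5,3)→(4,3,2)
flip: (4,3,2)→(2,-3,4)
translate: b→1 (≡-3 mod 4), so (2,-3,4)→(2,1,3)
reduced (well bottom): (2,1,3) with a≤c, −a<b≤a
well minimum = a = 2

2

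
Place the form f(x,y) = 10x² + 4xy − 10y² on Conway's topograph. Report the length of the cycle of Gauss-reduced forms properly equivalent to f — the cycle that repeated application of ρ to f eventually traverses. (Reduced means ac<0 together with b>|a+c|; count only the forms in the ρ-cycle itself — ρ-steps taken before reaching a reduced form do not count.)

D = 416, ⌊√D⌋ = 20
river: ρ → (-10,16,4)
river: ρ → (4,16,-10)
river: ρ → (-10,4,10)
river: ρ → (10,16,-4)
river: ρ → (-4,16,10)
river: ρ → (10,4,-10)
ρ-cycle length = 6 (tail of 0 descent steps not counted)

6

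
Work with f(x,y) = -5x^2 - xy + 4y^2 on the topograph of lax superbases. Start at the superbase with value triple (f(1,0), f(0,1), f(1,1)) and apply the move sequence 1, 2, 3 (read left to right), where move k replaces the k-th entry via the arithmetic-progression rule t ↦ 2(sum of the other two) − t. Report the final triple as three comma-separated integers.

start (-5,4,-2) = (f(1,0),f(0,1),f(1,1))
replace slot 1: 2·(4+(-2)) − (-5) = 9 → (9,4,-2)
replace slot 2: 2·(9+(-2)) − 4 = 10 → (9,10,-2)
replace slot 3: 2·(9+10) − (-2) = 40 → (9,10,40)

9,10,40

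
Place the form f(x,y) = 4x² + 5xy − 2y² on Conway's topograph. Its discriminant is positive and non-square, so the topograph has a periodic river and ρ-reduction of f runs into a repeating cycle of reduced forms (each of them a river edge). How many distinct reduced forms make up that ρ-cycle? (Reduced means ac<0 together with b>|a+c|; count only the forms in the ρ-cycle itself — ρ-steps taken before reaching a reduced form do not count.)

D = 57, ⌊√D⌋ = 7
river: ρ → (-2,7,1)
river: ρ → (1,7,-2)
river: ρ → (-2,5,4)
river: ρ → (4,3,-3)
river: ρ → (-3,3,4)
river: ρ → (4,5,-2)
ρ-cycle length = 6 (tail of 0 descent steps not counted)

6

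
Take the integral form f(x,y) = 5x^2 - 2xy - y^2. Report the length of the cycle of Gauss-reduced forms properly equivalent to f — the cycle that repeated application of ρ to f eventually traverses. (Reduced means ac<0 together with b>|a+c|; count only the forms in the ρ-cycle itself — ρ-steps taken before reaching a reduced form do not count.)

D = 24, ⌊√D⌋ = 4
descent: ρ → (-1,4,2)  [lands on river]
river: ρ → (2,4,-1)
ρ-cycle length = 2 (tail of 1 descent step not counted)

2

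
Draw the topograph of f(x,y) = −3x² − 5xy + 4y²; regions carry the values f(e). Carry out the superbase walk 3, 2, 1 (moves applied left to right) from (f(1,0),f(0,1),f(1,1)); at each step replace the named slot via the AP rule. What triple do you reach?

start (-3,4,-4) = (f(1,0),f(0,1),f(1,1))
replace slot 3: 2·((-3)+4) − (-4) = 6 → (-3,4,6)
replace slot 2: 2·((-3)+6) − 4 = 2 → (-3,2,6)
replace slot 1: 2·(2+6) − (-3) = 19 → (19,2,6)

19,2,6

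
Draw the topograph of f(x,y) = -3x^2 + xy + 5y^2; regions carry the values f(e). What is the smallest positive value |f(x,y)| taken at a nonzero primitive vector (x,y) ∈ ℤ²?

descent: ρ → (5,-1,-3)
descent: ρ → (-3,7,1)  [lands on river]
river: ρ → (1,7,-3)
river: ρ → (-3,5,3)
river: ρ → (3,7,-1)
river: ρ → (-1,7,3)
river: ρ → (3,5,-3)
closes: descent 2, river 6
min |a| on river = 1

1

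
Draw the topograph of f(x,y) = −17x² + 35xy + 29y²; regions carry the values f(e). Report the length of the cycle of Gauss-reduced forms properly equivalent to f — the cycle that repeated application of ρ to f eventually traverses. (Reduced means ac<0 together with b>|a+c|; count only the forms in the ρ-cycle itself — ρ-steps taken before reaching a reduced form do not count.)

D = 3197, ⌊√D⌋ = 56
river: ρ → (29,23,-23)
river: ρ → (-23,23,29)
river: ρ → (29,35,-17)
river: ρ → (-17,33,31)
river: ρ → (31,29,-19)
river: ρ → (-19,47,13)
river: ρ → (13,31,-43)
river: ρ → (-43,55,1)
river: ρ → (1,55,-43)
river: ρ → (-43,31,13)
river: ρ → (13,47,-19)
river: ρ → (-19,29,31)
river: ρ → (31,33,-17)
river: ρ → (-17,35,29)
ρ-cycle length = 14 (tail of 0 descent steps not counted)

14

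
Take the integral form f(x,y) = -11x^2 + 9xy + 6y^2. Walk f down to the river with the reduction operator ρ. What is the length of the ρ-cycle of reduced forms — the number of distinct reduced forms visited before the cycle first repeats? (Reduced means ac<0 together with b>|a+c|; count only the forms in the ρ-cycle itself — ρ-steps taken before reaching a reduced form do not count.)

D = 345, ⌊√D⌋ = 18
river: ρ → (6,15,-5)
river: ρ → (-5,15,6)
river: ρ → (6,9,-11)
river: ρ → (-11,13,4)
river: ρ → (4,11,-14)
river: ρ → (-14,17,1)
river: ρ → (1,17,-14)
river: ρ → (-14,11,4)
river: ρ → (4,13,-11)
river: ρ → (-11,9,6)
ρ-cycle length = 10 (tail of 0 descent steps not counted)

10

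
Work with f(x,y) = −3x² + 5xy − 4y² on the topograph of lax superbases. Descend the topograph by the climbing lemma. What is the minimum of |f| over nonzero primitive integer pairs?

translate: b→1 (≡-5 mod 6), so (3,-5,4)→(3,1,2)
flip: (3,1,2)→(2,-1,3)
reduced (well bottom): (2,-1,3) with a≤c, −a<b≤a
well minimum |f| = |-2| = 2 (negative-definite)

2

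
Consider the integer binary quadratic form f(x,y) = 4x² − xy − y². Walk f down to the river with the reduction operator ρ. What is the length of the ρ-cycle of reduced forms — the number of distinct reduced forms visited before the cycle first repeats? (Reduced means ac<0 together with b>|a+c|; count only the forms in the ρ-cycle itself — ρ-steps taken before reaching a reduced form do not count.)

D = 17, ⌊√D⌋ = 4
descent: ρ → (-1,3,2)  [lands on river]
river: ρ → (2,1,-2)
river: ρ → (-2,3,1)
river: ρ → (1,3,-2)
river: ρ → (-2,1,2)
river: ρ → (2,3,-1)
ρ-cycle length = 6 (tail of 1 descent step not counted)

6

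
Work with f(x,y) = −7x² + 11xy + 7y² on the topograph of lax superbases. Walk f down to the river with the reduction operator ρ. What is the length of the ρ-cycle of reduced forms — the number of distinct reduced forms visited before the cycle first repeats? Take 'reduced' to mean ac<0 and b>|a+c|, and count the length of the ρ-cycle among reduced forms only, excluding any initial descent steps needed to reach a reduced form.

D = 317, ⌊√D⌋ = 17
river: ρ → (7,17,-1)
river: ρ → (-1,17,7)
river: ρ → (7,11,-7)
river: ρ → (-7,17,1)
river: ρ → (1,17,-7)
river: ρ → (-7,11,7)
ρ-cycle length = 6 (tail of 0 descent steps not counted)

6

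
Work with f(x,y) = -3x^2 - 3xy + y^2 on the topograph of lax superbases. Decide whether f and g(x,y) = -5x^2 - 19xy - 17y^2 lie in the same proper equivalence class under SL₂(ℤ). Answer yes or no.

D₁ = 21, D₂ = 21
river cycle of f (length 2): (1, 3, -3), (-3, 3, 1)
river cycle of g (length 2): (-3, 3, 1), (1, 3, -3)
cycles coincide ⇒ equivalent

yes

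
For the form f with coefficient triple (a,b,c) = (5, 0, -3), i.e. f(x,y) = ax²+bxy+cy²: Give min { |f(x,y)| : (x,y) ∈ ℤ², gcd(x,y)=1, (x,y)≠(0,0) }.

descent: ρ → (-3,6,2)  [lands on river]
river: ρ → (2,6,-3)
closes: descent 1, river 2
min |a| on river = 2

2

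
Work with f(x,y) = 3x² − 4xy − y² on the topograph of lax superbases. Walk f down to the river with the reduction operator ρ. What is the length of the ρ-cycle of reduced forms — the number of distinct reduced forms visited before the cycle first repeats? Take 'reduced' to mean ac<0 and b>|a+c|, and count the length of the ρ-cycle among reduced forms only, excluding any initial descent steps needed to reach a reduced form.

D = 28, ⌊√D⌋ = 5
descent: ρ → (-1,4,3)  [lands on river]
river: ρ → (3,2,-2)
river: ρ → (-2,2,3)
river: ρ → (3,4,-1)
ρ-cycle length = 4 (tail of 1 descent step not counted)

4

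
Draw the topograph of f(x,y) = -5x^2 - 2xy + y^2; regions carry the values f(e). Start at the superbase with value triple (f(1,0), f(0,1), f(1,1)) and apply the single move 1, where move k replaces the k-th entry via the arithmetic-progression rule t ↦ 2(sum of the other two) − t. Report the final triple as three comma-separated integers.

start (-5,1,-6) = (f(1,0),f(0,1),f(1,1))
replace slot 1: 2·(1+(-6)) − (-5) = -5 → (-5,1,-6)

-5,1,-6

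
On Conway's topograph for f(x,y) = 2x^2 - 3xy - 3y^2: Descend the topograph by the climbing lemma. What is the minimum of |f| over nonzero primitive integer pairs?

descent: ρ → (-3,3,2)  [lands on river]
river: ρ → (2,5,-1)
river: ρ → (-1,5,2)
river: ρ → (2,3,-3)
closes: descent 1, river 4
min |a| on river = 1

1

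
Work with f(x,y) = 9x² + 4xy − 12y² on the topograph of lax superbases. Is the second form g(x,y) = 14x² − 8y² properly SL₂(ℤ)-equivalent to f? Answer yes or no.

D₁ = 448, D₂ = 448
river cycle of f (length 6): (-12, 20, 1), (1, 20, -12), (-12, 4, 9), (9, 14, -7), (-7, 14, 9), (9, 4, -12)
river cycle of g (length 4): (-8, 16, 6), (6, 20, -2), (-2, 20, 6), (6, 16, -8)
cycles differ ⇒ inequivalent

no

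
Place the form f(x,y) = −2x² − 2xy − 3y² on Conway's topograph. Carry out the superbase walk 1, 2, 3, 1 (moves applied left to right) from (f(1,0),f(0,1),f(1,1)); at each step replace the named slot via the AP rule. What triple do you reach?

start (-2,-3,-7) = (f(1,0),f(0,1),f(1,1))
replace slot 1: 2·((-3)+(-7)) − (-2) = -18 → (-18,-3,-7)
replace slot 2: 2·((-18)+(-7)) − (-3) = -47 → (-18,-47,-7)
replace slot 3: 2·((-18)+(-47)) − (-7) = -123 → (-18,-47,-123)
replace slot 1: 2·((-47)+(-123)) − (-18) = -322 → (-322,-47,-123)

-322,-47,-123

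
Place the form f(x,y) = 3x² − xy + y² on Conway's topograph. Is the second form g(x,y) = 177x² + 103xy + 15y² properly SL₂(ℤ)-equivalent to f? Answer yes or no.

D₁ = -11, D₂ = -11
f: flip: (3,-1,1)→(1,1,3)
f: reduced (well bottom): (1,1,3) with a≤c, −a<b≤a
g: flip: (177,103,15)→(15,-103,177)
g: translate: b→-13 (≡-103 mod 30), so (15,-103,177)→(15,-13,3)
g: flip: (15,-13,3)→(3,13,15)
g: translate: b→1 (≡13 mod 6), so (3,13,15)→(3,1,1)
g: flip: (3,1,1)→(1,-1,3)
g: translate: b→1 (≡-1 mod 2), so (1,-1,3)→(1,1,3)
g: reduced (well bottom): (1,1,3) with a≤c, −a<b≤a
reduced forms (1, 1, 3) vs (1, 1, 3) ⇒ equivalent

yes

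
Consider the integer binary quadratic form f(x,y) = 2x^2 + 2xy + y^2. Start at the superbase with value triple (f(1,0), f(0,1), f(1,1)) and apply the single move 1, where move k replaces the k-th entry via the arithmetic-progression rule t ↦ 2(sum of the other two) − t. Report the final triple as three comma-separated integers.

start (2,1,5) = (f(1,0),f(0,1),f(1,1))
replace slot 1: 2·(1+5) − 2 = 10 → (10,1,5)

10,1,5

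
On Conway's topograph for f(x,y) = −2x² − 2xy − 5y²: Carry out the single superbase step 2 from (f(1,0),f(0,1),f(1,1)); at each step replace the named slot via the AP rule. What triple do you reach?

start (-2,-5,-9) = (f(1,0),f(0,1),f(1,1))
replace slot 2: 2·((-2)+(-9)) − (-5) = -17 → (-2,-17,-9)

-2,-17,-9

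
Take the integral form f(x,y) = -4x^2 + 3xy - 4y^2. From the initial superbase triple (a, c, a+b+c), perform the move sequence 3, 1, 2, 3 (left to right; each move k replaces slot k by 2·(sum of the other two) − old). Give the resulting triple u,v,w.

start (-4,-4,-5) = (f(1,0),f(0,1),f(1,1))
replace slot 3: 2·((-4)+(-4)) − (-5) = -11 → (-4,-4,-11)
replace slot 1: 2·((-4)+(-11)) − (-4) = -26 → (-26,-4,-11)
replace slot 2: 2·((-26)+(-11)) − (-4) = -70 → (-26,-70,-11)
replace slot 3: 2·((-26)+(-70)) − (-11) = -181 → (-26,-70,-181)

-26,-70,-181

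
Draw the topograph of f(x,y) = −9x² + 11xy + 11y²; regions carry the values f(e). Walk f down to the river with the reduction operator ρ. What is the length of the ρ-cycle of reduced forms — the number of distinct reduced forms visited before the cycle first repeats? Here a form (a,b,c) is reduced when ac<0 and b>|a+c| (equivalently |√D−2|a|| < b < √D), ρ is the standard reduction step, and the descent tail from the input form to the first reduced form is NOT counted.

D = 517, ⌊√D⌋ = 22
river: ρ → (11,11,-9)
river: ρ → (-9,7,13)
river: ρ → (13,19,-3)
river: ρ → (-3,17,19)
river: ρ → (19,21,-1)
river: ρ → (-1,21,19)
river: ρ → (19,17,-3)
river: ρ → (-3,19,13)
river: ρ → (13,7,-9)
river: ρ → (-9,11,11)
ρ-cycle length = 10 (tail of 0 descent steps not counted)

10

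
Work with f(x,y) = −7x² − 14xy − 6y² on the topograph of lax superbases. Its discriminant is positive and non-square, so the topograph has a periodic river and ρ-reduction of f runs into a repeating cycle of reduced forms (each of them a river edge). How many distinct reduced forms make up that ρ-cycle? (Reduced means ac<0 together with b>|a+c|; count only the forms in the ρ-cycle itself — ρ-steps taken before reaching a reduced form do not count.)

D = 28, ⌊√D⌋ = 5
descent: ρ → (-6,2,1)
descent: ρ → (1,4,-3)  [lands on river]
river: ρ → (-3,2,2)
river: ρ → (2,2,-3)
river: ρ → (-3,4,1)
ρ-cycle length = 4 (tail of 2 descent steps not counted)

4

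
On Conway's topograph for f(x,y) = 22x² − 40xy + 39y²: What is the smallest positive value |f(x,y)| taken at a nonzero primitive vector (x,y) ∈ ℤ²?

translate: b→4 (≡-40 mod 44), so (22,-40,39)→(22,4,21)
flip: (22,4,21)→(21,-4,22)
reduced (well bottom): (21,-4,22) with a≤c, −a<b≤a
well minimum = a = 21

21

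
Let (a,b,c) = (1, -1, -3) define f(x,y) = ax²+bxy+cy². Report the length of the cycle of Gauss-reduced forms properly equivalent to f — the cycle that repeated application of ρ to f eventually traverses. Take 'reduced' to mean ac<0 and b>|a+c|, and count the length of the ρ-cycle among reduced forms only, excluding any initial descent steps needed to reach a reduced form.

D = 13, ⌊√D⌋ = 3
descent: ρ → (-3,1,1)
descent: ρ → (1,3,-1)  [lands on river]
river: ρ → (-1,3,1)
ρ-cycle length = 2 (tail of 2 descent steps not counted)

2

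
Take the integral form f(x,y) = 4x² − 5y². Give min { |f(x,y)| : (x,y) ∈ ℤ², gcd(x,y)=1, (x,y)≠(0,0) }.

descent: ρ → (-5,0,4)
descent: ρ → (4,8,-1)  [lands on river]
river: ρ → (-1,8,4)
closes: descent 2, river 2
min |a| on river = 1

1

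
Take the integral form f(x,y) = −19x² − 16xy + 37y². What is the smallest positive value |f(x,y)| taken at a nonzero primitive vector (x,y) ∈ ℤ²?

descent: ρ → (37,16,-19)
descent: ρ → (-19,22,34)  [lands on river]
river: ρ → (34,46,-7)
river: ρ → (-7,52,13)
river: ρ → (13,52,-7)
river: ρ → (-7,46,34)
river: ρ → (34,22,-19)
river: ρ → (-19,54,2)
river: ρ → (2,54,-19)
closes: descent 2, river 8
min |a| on river = 2

2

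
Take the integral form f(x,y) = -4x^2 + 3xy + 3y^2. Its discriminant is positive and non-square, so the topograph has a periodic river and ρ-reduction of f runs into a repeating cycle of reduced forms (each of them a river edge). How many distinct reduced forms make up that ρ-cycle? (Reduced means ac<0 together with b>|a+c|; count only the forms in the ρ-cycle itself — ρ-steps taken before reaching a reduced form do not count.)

D = 57, ⌊√D⌋ = 7
river: ρ → (3,3,-4)
river: ρ → (-4,5,2)
river: ρ → (2,7,-1)
river: ρ → (-1,7,2)
river: ρ → (2,5,-4)
river: ρ → (-4,3,3)
ρ-cycle length = 6 (tail of 0 descent steps not counted)

6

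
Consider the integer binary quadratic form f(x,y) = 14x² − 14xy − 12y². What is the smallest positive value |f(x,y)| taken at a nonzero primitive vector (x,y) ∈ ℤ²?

descent: ρ → (-12,14,14)  [lands on river]
river: ρ → (14,14,-12)
river: ρ → (-12,10,16)
river: ρ → (16,22,-6)
river: ρ → (-6,26,8)
river: ρ → (8,22,-12)
river: ρ → (-12,26,4)
river: ρ → (4,22,-24)
river: ρ → (-24,26,2)
river: ρ → (2,26,-24)
river: ρ → (-24,22,4)
river: ρ → (4,26,-12)
river: ρ → (-12,22,8)
river: ρ → (8,26,-6)
river: ρ → (-6,22,16)
river: ρ → (16,10,-12)
closes: descent 1, river 16
min |a| on river = 2

2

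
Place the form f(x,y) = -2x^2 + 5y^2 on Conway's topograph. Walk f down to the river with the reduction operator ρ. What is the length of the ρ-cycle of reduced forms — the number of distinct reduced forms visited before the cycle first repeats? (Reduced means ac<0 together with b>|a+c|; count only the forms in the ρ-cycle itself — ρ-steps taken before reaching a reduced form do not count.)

D = 40, ⌊√D⌋ = 6
descent: ρ → (5,0,-2)
descent: ρ → (-2,4,3)  [lands on river]
river: ρ → (3,2,-3)
river: ρ → (-3,4,2)
river: ρ → (2,4,-3)
river: ρ → (-3,2,3)
river: ρ → (3,4,-2)
ρ-cycle length = 6 (tail of 2 descent steps not counted)

6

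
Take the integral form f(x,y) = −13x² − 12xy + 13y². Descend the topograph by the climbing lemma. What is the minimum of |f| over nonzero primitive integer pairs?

descent: ρ → (13,12,-13)  [lands on river]
river: ρ → (-13,14,12)
river: ρ → (12,10,-15)
river: ρ → (-15,20,7)
river: ρ → (7,22,-12)
river: ρ → (-12,26,3)
river: ρ → (3,28,-3)
river: ρ → (-3,26,12)
river: ρ → (12,22,-7)
river: ρ → (-7,20,15)
river: ρ → (15,10,-12)
river: ρ → (-12,14,13)
closes: descent 1, river 12
min |a| on river = 3

3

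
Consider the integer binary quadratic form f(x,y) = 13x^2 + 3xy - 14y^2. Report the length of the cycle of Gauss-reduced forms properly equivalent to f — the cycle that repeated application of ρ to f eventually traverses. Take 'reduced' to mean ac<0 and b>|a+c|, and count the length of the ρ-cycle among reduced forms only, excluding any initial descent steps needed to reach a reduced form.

D = 737, ⌊√D⌋ = 27
river: ρ → (-14,25,2)
river: ρ → (2,27,-1)
river: ρ → (-1,27,2)
river: ρ → (2,25,-14)
river: ρ → (-14,3,13)
river: ρ → (13,23,-4)
river: ρ → (-4,25,7)
river: ρ → (7,17,-16)
river: ρ → (-16,15,8)
river: ρ → (8,17,-14)
river: ρ → (-14,11,11)
river: ρ → (11,11,-14)
river: ρ → (-14,17,8)
river: ρ → (8,15,-16)
river: ρ → (-16,17,7)
river: ρ → (7,25,-4)
river: ρ → (-4,23,13)
river: ρ → (13,3,-14)
ρ-cycle length = 18 (tail of 0 descent steps not counted)

18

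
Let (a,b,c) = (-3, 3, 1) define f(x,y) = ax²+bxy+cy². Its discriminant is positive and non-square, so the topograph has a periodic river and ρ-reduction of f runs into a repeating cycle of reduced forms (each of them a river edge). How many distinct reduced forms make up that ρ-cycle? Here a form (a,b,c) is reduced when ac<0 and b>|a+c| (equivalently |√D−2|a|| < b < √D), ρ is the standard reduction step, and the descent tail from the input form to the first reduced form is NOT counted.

D = 21, ⌊√D⌋ = 4
river: ρ → (1,3,-3)
river: ρ → (-3,3,1)
ρ-cycle length = 2 (tail of 0 descent steps not counted)

2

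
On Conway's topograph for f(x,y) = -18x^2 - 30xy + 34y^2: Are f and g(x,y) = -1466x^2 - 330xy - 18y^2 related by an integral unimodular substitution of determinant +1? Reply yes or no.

D₁ = 3348, D₂ = 3348
river cycle of f (length 4): (34, 30, -18), (-18, 42, 22), (22, 46, -14), (-14, 38, 34)
river cycle of g (length 4): (-18, 42, 22), (22, 46, -14), (-14, 38, 34), (34, 30, -18)
cycles coincide ⇒ equivalent

yes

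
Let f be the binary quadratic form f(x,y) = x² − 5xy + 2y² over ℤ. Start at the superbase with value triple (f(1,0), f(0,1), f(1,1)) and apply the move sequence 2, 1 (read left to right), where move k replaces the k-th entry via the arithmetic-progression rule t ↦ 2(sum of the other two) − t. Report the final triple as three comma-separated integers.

start (1,2,-2) = (f(1,0),f(0,1),f(1,1))
replace slot 2: 2·(1+(-2)) − 2 = -4 → (1,-4,-2)
replace slot 1: 2·((-4)+(-2)) − 1 = -13 → (-13,-4,-2)

-13,-4,-2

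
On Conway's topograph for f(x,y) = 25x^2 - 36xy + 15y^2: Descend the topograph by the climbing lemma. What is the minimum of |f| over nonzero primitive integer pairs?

translate: b→14 (≡-36 mod 50), so (25,-36,15)→(25,14,4)
flip: (25,14,4)→(4,-14,25)
translate: b→2 (≡-14 mod 8), so (4,-14,25)→(4,2,13)
reduced (well bottom): (4,2,13) with a≤c, −a<b≤a
well minimum = a = 4

4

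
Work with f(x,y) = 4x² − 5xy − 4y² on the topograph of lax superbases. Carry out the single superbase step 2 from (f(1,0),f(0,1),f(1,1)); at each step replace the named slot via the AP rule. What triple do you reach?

start (4,-4,-5) = (f(1,0),f(0,1),f(1,1))
replace slot 2: 2·(4+(-5)) − (-4) = 2 → (4,2,-5)

4,2,-5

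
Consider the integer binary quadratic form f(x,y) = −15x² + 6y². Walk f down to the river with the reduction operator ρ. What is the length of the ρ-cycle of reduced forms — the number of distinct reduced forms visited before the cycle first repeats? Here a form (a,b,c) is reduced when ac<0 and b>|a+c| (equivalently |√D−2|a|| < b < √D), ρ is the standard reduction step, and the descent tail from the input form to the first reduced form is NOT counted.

D = 360, ⌊√D⌋ = 18
descent: ρ → (6,12,-9)  [lands on river]
river: ρ → (-9,6,9)
river: ρ → (9,12,-6)
river: ρ → (-6,12,9)
river: ρ → (9,6,-9)
river: ρ → (-9,12,6)
ρ-cycle length = 6 (tail of 1 descent step not counted)

6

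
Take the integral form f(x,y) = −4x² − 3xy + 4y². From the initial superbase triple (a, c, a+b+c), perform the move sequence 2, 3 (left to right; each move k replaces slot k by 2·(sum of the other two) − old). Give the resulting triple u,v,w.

start (-4,4,-3) = (f(1,0),f(0,1),f(1,1))
replace slot 2: 2·((-4)+(-3)) − 4 = -18 → (-4,-18,-3)
replace slot 3: 2·((-4)+(-18)) − (-3) = -41 → (-4,-18,-41)

-4,-18,-41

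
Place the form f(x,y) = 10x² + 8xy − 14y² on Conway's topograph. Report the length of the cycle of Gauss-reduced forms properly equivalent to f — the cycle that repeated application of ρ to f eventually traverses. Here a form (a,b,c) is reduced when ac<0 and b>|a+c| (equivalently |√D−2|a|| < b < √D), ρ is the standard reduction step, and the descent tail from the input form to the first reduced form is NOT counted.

D = 624, ⌊√D⌋ = 24
river: ρ → (-14,20,4)
river: ρ → (4,20,-14)
river: ρ → (-14,8,10)
river: ρ → (10,12,-12)
river: ρ → (-12,12,10)
river: ρ → (10,8,-14)
ρ-cycle length = 6 (tail of 0 descent steps not counted)

6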